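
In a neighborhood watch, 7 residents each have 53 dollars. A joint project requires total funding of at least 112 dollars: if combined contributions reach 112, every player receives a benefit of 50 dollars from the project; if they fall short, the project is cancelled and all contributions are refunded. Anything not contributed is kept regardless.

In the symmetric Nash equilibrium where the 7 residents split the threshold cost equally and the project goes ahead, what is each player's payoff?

Equal share of the threshold: 112/7 = 16.
At this profile no one gains by cutting their contribution: any cut drops the total below 112, the project is cancelled, contributions are refunded, and the deviator ends with 53, which is less than 53 − 16 + 50 = 87. Contributing more than 16 just wastes the excess. So contributing exactly 16 is a best response.
Each player's payoff: 53 − 16 + 50 = 87.

87 dollars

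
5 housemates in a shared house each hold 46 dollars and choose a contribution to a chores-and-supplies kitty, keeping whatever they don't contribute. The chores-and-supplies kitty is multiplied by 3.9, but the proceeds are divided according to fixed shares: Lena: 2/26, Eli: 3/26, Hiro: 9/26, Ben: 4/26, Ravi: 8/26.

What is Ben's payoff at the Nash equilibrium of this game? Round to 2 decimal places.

101.20 dollars

For player j, contributing a unit is worthwhile iff 3.9 × (j's share) ≥ 1, i.e. iff j's share is at least 0.2564.
The shares above 0.2564 belong to Hiro and Ravi, contributing 46 each; the remaining 3 contribute 0. Total contributed: 92.
Ben keeps 46 and receives 3.9 × 92 × 4/26 = 55.20 from the chores-and-supplies kitty, for a payoff of 101.20.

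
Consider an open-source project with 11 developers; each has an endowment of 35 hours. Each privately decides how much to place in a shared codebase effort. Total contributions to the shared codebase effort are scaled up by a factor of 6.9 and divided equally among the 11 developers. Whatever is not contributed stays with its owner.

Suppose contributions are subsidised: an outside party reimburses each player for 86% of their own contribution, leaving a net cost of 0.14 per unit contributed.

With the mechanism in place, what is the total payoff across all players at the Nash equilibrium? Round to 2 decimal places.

2987.60 hours

With the mechanism, a contributed unit returns (6.9/11) / 0.14 = 4.4805 per unit of net cost to the contributor — now above 1 — so contributing fully is weakly dominant for every player.
At the Nash equilibrium everyone contributes 35. Group total payoff = 11 × (35 × 0.86 + 6.9 × 35) = 2987.60.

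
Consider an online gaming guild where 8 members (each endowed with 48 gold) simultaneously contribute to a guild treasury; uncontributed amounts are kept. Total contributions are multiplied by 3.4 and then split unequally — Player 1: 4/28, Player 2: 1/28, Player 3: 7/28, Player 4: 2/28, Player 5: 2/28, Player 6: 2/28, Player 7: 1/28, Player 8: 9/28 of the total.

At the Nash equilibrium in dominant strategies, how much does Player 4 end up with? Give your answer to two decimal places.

59.66 gold

For player j, contributing a unit is worthwhile iff 3.4 × (j's share) ≥ 1, i.e. iff j's share is at least 0.2941.
Only Player 8 (9/28) clears that bar, contributing 48; the remaining 7 contribute 0. Total contributed: 48.
Player 4 keeps 48 and receives 3.4 × 48 × 2/28 = 11.66 from the guild treasury, for a payoff of 59.66.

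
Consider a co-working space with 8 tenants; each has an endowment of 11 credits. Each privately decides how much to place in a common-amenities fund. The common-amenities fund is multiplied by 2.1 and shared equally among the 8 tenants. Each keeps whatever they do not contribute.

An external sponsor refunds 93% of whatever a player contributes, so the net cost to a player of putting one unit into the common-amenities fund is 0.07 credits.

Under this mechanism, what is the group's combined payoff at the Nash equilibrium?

Under the mechanism each unit contributed yields (2.1/8) / 0.07 = 3.7500 back to its contributor per unit of net cost, which exceeds 1, making full contribution the dominant choice for everyone.
So the Nash equilibrium is full contribution by all 8; the group earns 8 × (11 × 0.93 + 2.1 × 11) = 266.64.

266.64 credits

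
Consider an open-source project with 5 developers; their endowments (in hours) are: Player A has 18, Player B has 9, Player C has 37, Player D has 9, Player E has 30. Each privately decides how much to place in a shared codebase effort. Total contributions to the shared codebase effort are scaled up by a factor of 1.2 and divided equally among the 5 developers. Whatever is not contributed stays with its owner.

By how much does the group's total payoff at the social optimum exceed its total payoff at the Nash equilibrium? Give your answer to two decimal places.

20.60 hours

The private return per contributed unit is 1.2/5 = 0.2400 < 1 for every player regardless of endowment, so the Nash equilibrium is zero contribution and the group total is Σ E_j = 18 + 9 + 37 + 9 + 30 = 103.
Each contributed unit returns 1.200 to the group, so the social optimum is full contribution by everyone: group total = 1.200 × 103 = 123.60.
Efficiency loss = (1.200 − 1) × 103 = 20.60.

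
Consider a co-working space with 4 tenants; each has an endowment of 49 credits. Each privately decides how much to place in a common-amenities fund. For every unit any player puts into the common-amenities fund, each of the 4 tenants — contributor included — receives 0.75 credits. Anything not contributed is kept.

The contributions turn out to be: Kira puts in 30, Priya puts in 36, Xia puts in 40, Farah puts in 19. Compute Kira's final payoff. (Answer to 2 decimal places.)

112.75 credits

Total contributed: 30 + 36 + 40 + 19 = 125.
Each receives 0.75 × 125 = 93.75 from the common-amenities fund.
Kira keeps 49 − 30 = 19, so Kira's payoff is 19 + 93.75 = 112.75.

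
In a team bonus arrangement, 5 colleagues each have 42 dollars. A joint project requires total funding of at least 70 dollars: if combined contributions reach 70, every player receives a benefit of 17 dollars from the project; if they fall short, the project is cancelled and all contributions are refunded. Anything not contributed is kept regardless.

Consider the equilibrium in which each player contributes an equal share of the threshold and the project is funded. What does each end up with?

Equal share of the threshold: 70/5 = 14.
At this profile no one gains by cutting their contribution: any cut drops the total below 70, the project is cancelled, contributions are refunded, and the deviator ends with 42, which is less than 42 − 14 + 17 = 45. Contributing more than 14 just wastes the excess. So contributing exactly 14 is a best response.
Each player's payoff: 42 − 14 + 17 = 45.

45 dollars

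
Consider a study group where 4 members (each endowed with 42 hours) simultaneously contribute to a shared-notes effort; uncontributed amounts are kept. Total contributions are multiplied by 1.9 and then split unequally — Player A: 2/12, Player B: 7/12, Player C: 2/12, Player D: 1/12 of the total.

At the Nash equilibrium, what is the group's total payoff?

For player j, contributing a unit is worthwhile iff 1.9 × (j's share) ≥ 1, i.e. iff j's share is at least 0.5263.
Player B alone (share 7/12) is above the threshold, contributing 42; the remaining 3 contribute 0. Total contributed: 42.
The shared-notes effort pays out 1.9 × 42 = 79.80 in total (split across the unequal shares, but the aggregate is all that matters for the group sum).
The 3 free-riders keep 42 each, adding 126. Group total = 126 + 79.80 = 205.80.

205.80 hours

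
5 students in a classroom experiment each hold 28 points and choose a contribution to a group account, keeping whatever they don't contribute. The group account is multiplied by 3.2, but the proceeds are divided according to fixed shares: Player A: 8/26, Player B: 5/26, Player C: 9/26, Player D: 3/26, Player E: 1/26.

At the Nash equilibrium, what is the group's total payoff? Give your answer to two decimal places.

201.60 points

A player with share s gets back 3.2·s per unit contributed, so full contribution is dominant for anyone with s > 1/3.2 = 0.3125 and zero contribution is dominant for anyone below.
Only Player C (9/26) clears that bar, contributing 28; the remaining 4 contribute 0. Total contributed: 28.
The group account pays out 3.2 × 28 = 89.60 in total (split across the unequal shares, but the aggregate is all that matters for the group sum).
The 4 free-riders keep 28 each, adding 112. Group total = 112 + 89.60 = 201.60.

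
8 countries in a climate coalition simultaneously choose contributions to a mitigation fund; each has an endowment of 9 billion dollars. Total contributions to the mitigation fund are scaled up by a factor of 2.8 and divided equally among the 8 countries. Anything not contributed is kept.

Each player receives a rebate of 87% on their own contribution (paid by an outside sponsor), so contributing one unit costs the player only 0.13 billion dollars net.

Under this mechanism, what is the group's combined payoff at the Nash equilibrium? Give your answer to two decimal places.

264.24 billion dollars

Under the mechanism each unit contributed yields (2.8/8) / 0.13 = 2.6923 back to its contributor per unit of net cost, which exceeds 1, making full contribution the dominant choice for everyone.
At the Nash equilibrium everyone contributes 9. Group total payoff = 8 × (9 × 0.87 + 2.8 × 9) = 264.24.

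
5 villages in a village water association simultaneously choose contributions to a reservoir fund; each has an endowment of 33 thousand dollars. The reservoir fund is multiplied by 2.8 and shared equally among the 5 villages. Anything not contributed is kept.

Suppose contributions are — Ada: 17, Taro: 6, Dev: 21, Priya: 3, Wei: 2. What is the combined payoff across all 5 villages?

Total contributed: 17 + 6 + 21 + 3 + 2 = 49; total kept: 5 × 33 − 49 = 116.
The reservoir fund pays out 2.8 × 49 = 137.20 in aggregate.
Group total = 116 + 137.20 = 253.20.

253.20 thousand dollars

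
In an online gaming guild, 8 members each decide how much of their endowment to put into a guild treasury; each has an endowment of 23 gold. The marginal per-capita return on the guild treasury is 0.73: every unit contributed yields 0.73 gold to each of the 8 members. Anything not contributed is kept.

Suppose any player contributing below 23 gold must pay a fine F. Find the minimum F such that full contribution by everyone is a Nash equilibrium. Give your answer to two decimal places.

Given the others contribute fully, the best deviation is to contribute 0 (any partial contribution still incurs the fine and gives up units whose private return 0.73 is below 1).
Deviating from 23 to 0 saves 23 gold but forfeits the deviator's share of the drop in the guild treasury: 0.73 × 23 = 16.79.
So the deviation gain is 23 − 16.79 = 6.21, and the fine must be at least 6.21 gold to wipe it out.

6.21 gold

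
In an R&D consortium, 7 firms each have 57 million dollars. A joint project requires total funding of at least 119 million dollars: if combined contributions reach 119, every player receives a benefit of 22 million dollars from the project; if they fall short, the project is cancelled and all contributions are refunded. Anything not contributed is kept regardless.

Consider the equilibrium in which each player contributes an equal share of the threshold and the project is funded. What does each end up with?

62 million dollars

Equal share of the threshold: 119/7 = 17.
At this profile no one gains by cutting their contribution: any cut drops the total below 119, the project is cancelled, contributions are refunded, and the deviator ends with 57, which is less than 57 − 17 + 22 = 62. Contributing more than 17 just wastes the excess. So contributing exactly 17 is a best response.
Each player's payoff: 57 − 17 + 22 = 62.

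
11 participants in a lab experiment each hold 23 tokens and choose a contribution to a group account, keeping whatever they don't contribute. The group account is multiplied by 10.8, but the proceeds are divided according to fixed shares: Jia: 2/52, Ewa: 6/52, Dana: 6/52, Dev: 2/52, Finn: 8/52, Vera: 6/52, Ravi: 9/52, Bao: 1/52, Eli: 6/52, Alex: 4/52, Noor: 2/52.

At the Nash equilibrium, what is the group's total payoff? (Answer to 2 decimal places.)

1605.40 tokens

Each unit j contributes comes back to j as 10.8 × (j's share), so j prefers to contribute only if that share exceeds 1/10.8 = 0.0926; otherwise keeping the unit dominates.
The shares above 0.0926 belong to Ewa, Dana, Finn, Vera, Ravi and Eli, contributing 23 each; the remaining 5 contribute 0. Total contributed: 138.
The group account pays out 10.8 × 138 = 1490.40 in total (split across the unequal shares, but the aggregate is all that matters for the group sum).
The 5 free-riders keep 23 each, adding 115. Group total = 115 + 1490.40 = 1605.40.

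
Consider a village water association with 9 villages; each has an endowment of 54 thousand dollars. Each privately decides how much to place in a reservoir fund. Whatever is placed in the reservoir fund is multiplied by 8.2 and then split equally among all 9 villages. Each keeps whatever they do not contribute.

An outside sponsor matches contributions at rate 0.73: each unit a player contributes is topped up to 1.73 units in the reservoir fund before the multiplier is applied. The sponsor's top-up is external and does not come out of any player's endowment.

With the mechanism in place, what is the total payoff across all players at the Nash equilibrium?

6894.40 thousand dollars

With the mechanism, a contributed unit returns 8.2 × 1.73 / 9 = 1.5762 per unit of net cost to the contributor — now above 1 — so contributing fully is weakly dominant for every player.
So the Nash equilibrium is full contribution by all 9; the group earns 8.2 × 1.73 × 486 = 6894.40.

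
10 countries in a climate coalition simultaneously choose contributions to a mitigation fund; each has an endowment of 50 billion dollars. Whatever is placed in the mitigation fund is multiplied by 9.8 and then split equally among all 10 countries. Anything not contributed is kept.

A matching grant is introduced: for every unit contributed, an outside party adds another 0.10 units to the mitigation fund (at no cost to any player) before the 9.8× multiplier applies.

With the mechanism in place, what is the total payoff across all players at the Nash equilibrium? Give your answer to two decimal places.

5390.00 billion dollars

The effective private return per unit is now 9.8 × 1.10 / 10 = 1.0780 > 1, so every player's dominant strategy flips to full contribution.
So the Nash equilibrium is full contribution by all 10; the group earns 9.8 × 1.10 × 500 = 5390.00.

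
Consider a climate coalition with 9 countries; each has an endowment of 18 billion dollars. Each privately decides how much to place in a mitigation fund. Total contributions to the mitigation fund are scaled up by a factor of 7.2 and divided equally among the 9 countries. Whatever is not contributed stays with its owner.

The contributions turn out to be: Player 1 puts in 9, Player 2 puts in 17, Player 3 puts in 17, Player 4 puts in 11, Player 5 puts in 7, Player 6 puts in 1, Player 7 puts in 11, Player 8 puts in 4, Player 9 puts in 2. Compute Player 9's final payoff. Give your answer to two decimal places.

Total contributed: 9 + 17 + 17 + 11 + 7 + 1 + 11 + 4 + 2 = 79.
Each receives 7.2 × 79 / 9 = 63.20 from the mitigation fund.
Player 9 keeps 18 − 2 = 16, so Player 9's payoff is 16 + 63.20 = 79.20.

79.20 billion dollars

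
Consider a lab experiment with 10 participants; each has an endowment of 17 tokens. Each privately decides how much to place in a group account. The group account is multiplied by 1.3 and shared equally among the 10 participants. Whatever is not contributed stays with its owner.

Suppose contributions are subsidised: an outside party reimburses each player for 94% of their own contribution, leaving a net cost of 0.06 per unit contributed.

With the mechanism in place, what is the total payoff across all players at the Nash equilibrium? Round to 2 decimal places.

With the mechanism, a contributed unit returns (1.3/10) / 0.06 = 2.1667 per unit of net cost to the contributor — now above 1 — so contributing fully is weakly dominant for every player.
So the Nash equilibrium is full contribution by all 10; the group earns 10 × (17 × 0.94 + 1.3 × 17) = 380.80.

380.80 tokens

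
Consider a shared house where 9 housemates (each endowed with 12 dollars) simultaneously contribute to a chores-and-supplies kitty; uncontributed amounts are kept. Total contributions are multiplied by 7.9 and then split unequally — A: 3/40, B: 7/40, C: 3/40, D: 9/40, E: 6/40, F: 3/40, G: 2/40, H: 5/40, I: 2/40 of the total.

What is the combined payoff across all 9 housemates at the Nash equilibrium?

For player j, contributing a unit is worthwhile iff 7.9 × (j's share) ≥ 1, i.e. iff j's share is at least 0.1266.
B, D and E clear that bar, contributing 12 each; the remaining 6 contribute 0. Total contributed: 36.
The chores-and-supplies kitty pays out 7.9 × 36 = 284.40 in total (split across the unequal shares, but the aggregate is all that matters for the group sum).
The 6 free-riders keep 12 each, adding 72. Group total = 72 + 284.40 = 356.40.

356.40 dollars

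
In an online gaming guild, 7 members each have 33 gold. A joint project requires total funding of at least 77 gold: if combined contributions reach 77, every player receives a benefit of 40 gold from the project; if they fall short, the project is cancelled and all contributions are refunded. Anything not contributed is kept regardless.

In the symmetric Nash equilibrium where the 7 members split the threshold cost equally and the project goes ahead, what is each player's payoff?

62 gold

Equal share of the threshold: 77/7 = 11.
At this profile no one gains by cutting their contribution: any cut drops the total below 77, the project is cancelled, contributions are refunded, and the deviator ends with 33, which is less than 33 − 11 + 40 = 62. Contributing more than 11 just wastes the excess. So contributing exactly 11 is a best response.
Each player's payoff: 33 − 11 + 40 = 62.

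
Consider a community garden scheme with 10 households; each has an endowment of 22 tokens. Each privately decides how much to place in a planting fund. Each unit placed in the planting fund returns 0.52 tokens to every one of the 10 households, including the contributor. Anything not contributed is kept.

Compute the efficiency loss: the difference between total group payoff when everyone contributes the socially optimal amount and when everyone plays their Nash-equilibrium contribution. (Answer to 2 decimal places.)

924.00 tokens

The private return per contributed unit is 0.52 < 1, so contributing 0 is dominant for every player. At the Nash equilibrium everyone keeps their 22, and the group total is 10 × 22 = 220.
Each contributed unit returns 5.200 to the group as a whole (0.52 to each of 10 players), which exceeds 1, so the social optimum is full contribution: group total = 5.200 × 220 = 1144.00.
Efficiency loss = 1144.00 − 220 = 924.00.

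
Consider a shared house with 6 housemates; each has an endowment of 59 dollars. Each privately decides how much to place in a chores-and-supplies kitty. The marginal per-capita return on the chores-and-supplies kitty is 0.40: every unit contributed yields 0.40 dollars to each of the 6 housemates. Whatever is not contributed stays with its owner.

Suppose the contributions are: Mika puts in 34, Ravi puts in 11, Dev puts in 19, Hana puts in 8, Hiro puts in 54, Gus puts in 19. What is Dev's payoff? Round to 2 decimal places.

Total contributed: 34 + 11 + 19 + 8 + 54 + 19 = 145.
Each receives 0.40 × 145 = 58.00 from the chores-and-supplies kitty.
Dev keeps 59 − 19 = 40, so Dev's payoff is 40 + 58.00 = 98.00.

98.00 dollars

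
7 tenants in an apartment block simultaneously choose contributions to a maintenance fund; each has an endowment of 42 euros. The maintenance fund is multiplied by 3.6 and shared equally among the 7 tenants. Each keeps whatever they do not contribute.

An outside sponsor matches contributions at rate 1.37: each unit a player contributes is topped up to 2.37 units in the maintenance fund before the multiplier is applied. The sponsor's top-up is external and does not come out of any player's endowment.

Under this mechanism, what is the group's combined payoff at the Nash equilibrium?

Under the mechanism each unit contributed yields 3.6 × 2.37 / 7 = 1.2189 back to its contributor per unit of net cost, which exceeds 1, making full contribution the dominant choice for everyone.
So the Nash equilibrium is full contribution by all 7; the group earns 3.6 × 2.37 × 294 = 2508.41.

2508.41 euros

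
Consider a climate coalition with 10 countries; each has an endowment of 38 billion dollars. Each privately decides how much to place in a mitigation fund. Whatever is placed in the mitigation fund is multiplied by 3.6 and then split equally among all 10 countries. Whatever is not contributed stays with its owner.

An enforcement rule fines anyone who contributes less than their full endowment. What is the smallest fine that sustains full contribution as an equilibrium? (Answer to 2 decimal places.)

24.32 billion dollars

Given the others contribute fully, the best deviation is to contribute 0 (any partial contribution still incurs the fine and gives up units whose private return 0.3600 is below 1).
Deviating from 38 to 0 saves 38 billion dollars but forfeits the deviator's share of the drop in the mitigation fund: 3.6/10 × 38 = 13.68.
So the deviation gain is 38 − 13.68 = 24.32, and the fine must be at least 24.32 billion dollars to wipe it out.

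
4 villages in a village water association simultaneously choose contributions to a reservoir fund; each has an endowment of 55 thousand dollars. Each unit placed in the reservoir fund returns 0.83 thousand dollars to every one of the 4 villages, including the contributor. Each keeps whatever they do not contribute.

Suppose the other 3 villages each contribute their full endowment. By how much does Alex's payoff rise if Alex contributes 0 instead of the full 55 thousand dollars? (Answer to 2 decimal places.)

9.35 thousand dollars

Switching from a contribution of 55 to 0 lets Alex keep an extra 55 thousand dollars, but lowers the reservoir fund by 55, which costs Alex their own share of that drop: 0.83 × 55 = 45.65.
Net gain = 55 − 45.65 = 9.35. The private return per contributed unit (0.83) is below 1, so free-riding is indeed the best response regardless of what the others do.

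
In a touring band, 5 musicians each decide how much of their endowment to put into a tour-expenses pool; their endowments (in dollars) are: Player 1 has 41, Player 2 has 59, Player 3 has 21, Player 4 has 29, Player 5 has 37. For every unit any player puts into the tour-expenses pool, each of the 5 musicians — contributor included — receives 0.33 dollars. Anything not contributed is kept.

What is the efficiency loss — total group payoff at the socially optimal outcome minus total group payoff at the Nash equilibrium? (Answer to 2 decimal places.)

121.55 dollars

The private return per contributed unit is 0.33 < 1 for everyone, so the Nash equilibrium is zero contribution and the group total is Σ E_j = 41 + 59 + 21 + 29 + 37 = 187.
Each contributed unit returns 1.650 to the group, so the social optimum is full contribution by everyone: group total = 1.650 × 187 = 308.55.
Efficiency loss = (1.650 − 1) × 187 = 121.55.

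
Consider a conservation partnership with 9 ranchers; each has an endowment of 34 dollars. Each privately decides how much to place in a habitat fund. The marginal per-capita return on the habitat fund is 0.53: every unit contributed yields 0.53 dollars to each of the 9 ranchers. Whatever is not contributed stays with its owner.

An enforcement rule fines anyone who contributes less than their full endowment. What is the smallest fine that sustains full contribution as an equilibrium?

15.98 dollars

Given the others contribute fully, the best deviation is to contribute 0 (any partial contribution still incurs the fine and gives up units whose private return 0.53 is below 1).
Deviating from 34 to 0 saves 34 dollars but forfeits the deviator's share of the drop in the habitat fund: 0.53 × 34 = 18.02.
So the deviation gain is 34 − 18.02 = 15.98, and the fine must be at least 15.98 dollars to wipe it out.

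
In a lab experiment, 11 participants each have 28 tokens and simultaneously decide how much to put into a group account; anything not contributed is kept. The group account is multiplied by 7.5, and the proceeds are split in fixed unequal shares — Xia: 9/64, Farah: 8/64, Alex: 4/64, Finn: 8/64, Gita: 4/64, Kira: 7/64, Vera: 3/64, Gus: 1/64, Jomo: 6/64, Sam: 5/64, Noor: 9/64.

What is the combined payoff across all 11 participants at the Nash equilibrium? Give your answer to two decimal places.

672.00 tokens

A player with share s gets back 7.5·s per unit contributed, so full contribution is dominant for anyone with s > 1/7.5 = 0.1333 and zero contribution is dominant for anyone below.
Xia and Noor are above the threshold, contributing 28 each; the remaining 9 contribute 0. Total contributed: 56.
The group account pays out 7.5 × 56 = 420.00 in total (split across the unequal shares, but the aggregate is all that matters for the group sum).
The 9 free-riders keep 28 each, adding 252. Group total = 252 + 420.00 = 672.00.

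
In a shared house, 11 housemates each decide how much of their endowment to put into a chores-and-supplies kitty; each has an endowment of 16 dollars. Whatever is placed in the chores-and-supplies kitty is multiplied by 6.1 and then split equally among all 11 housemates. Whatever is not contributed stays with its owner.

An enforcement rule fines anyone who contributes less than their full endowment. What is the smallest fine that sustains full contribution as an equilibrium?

Given the others contribute fully, the best deviation is to contribute 0 (any partial contribution still incurs the fine and gives up units whose private return 0.5545 is below 1).
Deviating from 16 to 0 saves 16 dollars but forfeits the deviator's share of the drop in the chores-and-supplies kitty: 6.1/11 × 16 = 8.87.
So the deviation gain is 16 − 8.87 = 7.13, and the fine must be at least 7.13 dollars to wipe it out.

7.13 dollars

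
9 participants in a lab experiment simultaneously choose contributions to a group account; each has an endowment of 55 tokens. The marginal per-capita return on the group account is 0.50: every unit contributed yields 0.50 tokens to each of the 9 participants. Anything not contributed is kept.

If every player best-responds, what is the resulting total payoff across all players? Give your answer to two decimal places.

495.00 tokens

The private return per contributed unit is 0.50 < 1, so contributing 0 is dominant for every player. At the Nash equilibrium everyone keeps their 55, and the group total is 9 × 55 = 495.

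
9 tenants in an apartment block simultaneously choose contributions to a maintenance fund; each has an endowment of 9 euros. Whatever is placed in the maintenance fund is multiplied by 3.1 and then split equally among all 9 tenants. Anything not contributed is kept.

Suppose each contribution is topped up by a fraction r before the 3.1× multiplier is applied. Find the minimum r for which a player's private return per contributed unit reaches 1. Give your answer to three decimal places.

1.903

With matching at rate r, one contributed unit becomes (1 + r) in the maintenance fund and returns 3.1 × (1 + r) / 9 to the contributor.
Setting this equal to 1: 1 + r = 9/3.1 = 2.9032.
So the minimum matching rate is r = 2.9032 − 1 = 1.903.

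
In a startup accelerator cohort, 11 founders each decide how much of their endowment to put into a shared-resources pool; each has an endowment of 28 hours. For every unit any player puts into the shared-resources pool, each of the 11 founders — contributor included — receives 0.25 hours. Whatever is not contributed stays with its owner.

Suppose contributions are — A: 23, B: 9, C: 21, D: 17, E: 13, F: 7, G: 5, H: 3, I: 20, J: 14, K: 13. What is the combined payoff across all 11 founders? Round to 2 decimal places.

561.75 hours

Total contributed: 23 + 9 + 21 + 17 + 13 + 7 + 5 + 3 + 20 + 14 + 13 = 145; total kept: 11 × 28 − 145 = 163.
The shared-resources pool pays out 0.25 × 11 × 145 = 398.75 in aggregate.
Group total = 163 + 398.75 = 561.75.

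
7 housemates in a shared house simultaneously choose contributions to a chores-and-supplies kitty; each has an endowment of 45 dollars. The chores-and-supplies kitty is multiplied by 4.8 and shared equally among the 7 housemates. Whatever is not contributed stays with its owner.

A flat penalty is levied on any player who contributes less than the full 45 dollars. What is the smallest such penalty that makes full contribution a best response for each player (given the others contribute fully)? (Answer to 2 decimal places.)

Given the others contribute fully, the best deviation is to contribute 0 (any partial contribution still incurs the fine and gives up units whose private return 0.6857 is below 1).
Deviating from 45 to 0 saves 45 dollars but forfeits the deviator's share of the drop in the chores-and-supplies kitty: 4.8/7 × 45 = 30.86.
So the deviation gain is 45 − 30.86 = 14.14, and the fine must be at least 14.14 dollars to wipe it out.

14.14 dollars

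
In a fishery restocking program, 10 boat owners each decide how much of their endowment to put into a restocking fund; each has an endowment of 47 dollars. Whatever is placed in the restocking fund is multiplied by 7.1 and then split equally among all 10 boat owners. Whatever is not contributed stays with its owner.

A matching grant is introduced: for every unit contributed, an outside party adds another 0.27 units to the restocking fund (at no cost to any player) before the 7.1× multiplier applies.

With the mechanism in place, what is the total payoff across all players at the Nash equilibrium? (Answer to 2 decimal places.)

With the mechanism, a contributed unit returns 7.1 × 1.27 / 10 = 0.9017 per unit of net cost — still below 1 — so contributing 0 remains dominant for every player.
At the Nash equilibrium no one contributes; group total payoff = 10 × 47 = 470.

470.00 dollars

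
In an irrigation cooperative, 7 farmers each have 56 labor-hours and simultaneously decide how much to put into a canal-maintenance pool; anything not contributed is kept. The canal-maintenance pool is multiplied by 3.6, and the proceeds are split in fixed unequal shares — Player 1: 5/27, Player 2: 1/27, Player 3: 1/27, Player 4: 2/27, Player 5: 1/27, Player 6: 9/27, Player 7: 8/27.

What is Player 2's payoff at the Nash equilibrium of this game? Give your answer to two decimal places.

Player j's private return per contributed unit is 3.6 × (j's share). Contributing is weakly dominant for j when that share is at least 1/3.6 = 0.2778, and contributing 0 is dominant otherwise.
Player 6 and Player 7 clear that bar, contributing 56 each; the remaining 5 contribute 0. Total contributed: 112.
Player 2 keeps 56 and receives 3.6 × 112 × 1/27 = 14.93 from the canal-maintenance pool, for a payoff of 70.93.

70.93 labor-hours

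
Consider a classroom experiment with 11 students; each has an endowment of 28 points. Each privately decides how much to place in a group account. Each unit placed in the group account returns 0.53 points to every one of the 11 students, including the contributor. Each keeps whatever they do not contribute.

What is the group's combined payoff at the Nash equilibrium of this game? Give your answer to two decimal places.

308.00 points

The private return per contributed unit is 0.53 < 1, so contributing 0 is dominant for every player. At the Nash equilibrium everyone keeps their 28, and the group total is 11 × 28 = 308.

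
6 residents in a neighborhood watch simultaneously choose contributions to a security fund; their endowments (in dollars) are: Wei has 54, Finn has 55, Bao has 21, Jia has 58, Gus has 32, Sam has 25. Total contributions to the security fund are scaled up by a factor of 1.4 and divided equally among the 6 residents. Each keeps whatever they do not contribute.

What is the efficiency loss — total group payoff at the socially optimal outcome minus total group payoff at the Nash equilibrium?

The private return per contributed unit is 1.4/6 = 0.2333 < 1 for every player regardless of endowment, so the Nash equilibrium is zero contribution and the group total is Σ E_j = 54 + 55 + 21 + 58 + 32 + 25 = 245.
Each contributed unit returns 1.400 to the group, so the social optimum is full contribution by everyone: group total = 1.400 × 245 = 343.00.
Efficiency loss = (1.400 − 1) × 245 = 98.00.

98.00 dollars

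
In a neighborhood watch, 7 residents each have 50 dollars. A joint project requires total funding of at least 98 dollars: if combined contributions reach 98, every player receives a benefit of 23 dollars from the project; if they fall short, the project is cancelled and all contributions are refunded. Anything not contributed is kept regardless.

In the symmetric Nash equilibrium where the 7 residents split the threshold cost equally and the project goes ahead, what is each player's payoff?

Equal share of the threshold: 98/7 = 14.
At this profile no one gains by cutting their contribution: any cut drops the total below 98, the project is cancelled, contributions are refunded, and the deviator ends with 50, which is less than 50 − 14 + 23 = 59. Contributing more than 14 just wastes the excess. So contributing exactly 14 is a best response.
Each player's payoff: 50 − 14 + 23 = 59.

59 dollars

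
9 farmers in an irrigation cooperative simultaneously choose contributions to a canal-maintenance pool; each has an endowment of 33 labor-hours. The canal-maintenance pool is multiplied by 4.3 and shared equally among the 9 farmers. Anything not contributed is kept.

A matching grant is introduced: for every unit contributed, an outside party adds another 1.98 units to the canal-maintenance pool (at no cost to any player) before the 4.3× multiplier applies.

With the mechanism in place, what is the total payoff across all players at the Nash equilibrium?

With the mechanism, a contributed unit returns 4.3 × 2.98 / 9 = 1.4238 per unit of net cost to the contributor — now above 1 — so contributing fully is weakly dominant for every player.
So the Nash equilibrium is full contribution by all 9; the group earns 4.3 × 2.98 × 297 = 3805.76.

3805.76 labor-hours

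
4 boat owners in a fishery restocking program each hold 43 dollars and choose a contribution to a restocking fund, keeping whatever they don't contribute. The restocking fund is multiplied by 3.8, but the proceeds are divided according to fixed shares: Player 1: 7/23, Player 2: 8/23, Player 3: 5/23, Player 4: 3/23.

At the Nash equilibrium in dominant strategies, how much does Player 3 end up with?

For player j, contributing a unit is worthwhile iff 3.8 × (j's share) ≥ 1, i.e. iff j's share is at least 0.2632.
Player 1 and Player 2 clear that bar, contributing 43 each; the remaining 2 contribute 0. Total contributed: 86.
Player 3 keeps 43 and receives 3.8 × 86 × 5/23 = 71.04 from the restocking fund, for a payoff of 114.04.

114.04 dollars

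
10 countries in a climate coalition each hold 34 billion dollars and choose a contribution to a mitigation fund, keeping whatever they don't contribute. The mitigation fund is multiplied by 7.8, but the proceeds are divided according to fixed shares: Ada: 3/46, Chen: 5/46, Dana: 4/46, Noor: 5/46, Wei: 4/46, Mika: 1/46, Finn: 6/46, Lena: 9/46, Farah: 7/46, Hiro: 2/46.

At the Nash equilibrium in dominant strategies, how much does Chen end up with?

120.48 billion dollars

Player j's private return per contributed unit is 7.8 × (j's share). Contributing is weakly dominant for j when that share is at least 1/7.8 = 0.1282, and contributing 0 is dominant otherwise.
Finn, Lena and Farah clear that bar, contributing 34 each; the remaining 7 contribute 0. Total contributed: 102.
Chen keeps 34 and receives 7.8 × 102 × 5/46 = 86.48 from the mitigation fund, for a payoff of 120.48.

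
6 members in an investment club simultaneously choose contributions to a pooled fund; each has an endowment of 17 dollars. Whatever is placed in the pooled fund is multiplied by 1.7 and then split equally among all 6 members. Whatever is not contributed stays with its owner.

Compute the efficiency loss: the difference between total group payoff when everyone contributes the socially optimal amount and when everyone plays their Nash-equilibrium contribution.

Each contributed unit returns 1.7/6 = 0.2833 to its contributor — below 1 — so contributing 0 is dominant for every player. At the Nash equilibrium everyone keeps their 17, and the group total is 6 × 17 = 102.
Each contributed unit returns 1.700 to the group as a whole (0.2833 to each of 6 players), which exceeds 1, so the social optimum is full contribution: group total = 1.700 × 102 = 173.40.
Efficiency loss = 173.40 − 102 = 71.40.

71.40 dollars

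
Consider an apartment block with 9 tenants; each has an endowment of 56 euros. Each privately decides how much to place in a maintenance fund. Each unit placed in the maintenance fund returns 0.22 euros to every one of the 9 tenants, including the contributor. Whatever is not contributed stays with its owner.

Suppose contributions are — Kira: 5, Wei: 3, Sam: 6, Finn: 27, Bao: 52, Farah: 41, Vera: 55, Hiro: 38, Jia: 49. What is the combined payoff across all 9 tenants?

774.48 euros

Total contributed: 5 + 3 + 6 + 27 + 52 + 41 + 55 + 38 + 49 = 276; total kept: 9 × 56 − 276 = 228.
The maintenance fund pays out 0.22 × 9 × 276 = 546.48 in aggregate.
Group total = 228 + 546.48 = 774.48.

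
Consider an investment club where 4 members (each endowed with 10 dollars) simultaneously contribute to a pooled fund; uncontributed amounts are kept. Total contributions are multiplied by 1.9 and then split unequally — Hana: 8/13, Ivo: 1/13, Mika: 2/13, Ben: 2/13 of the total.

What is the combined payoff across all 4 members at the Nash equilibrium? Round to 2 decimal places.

A player with share s gets back 1.9·s per unit contributed, so full contribution is dominant for anyone with s > 1/1.9 = 0.5263 and zero contribution is dominant for anyone below.
Hana alone (share 8/13) is above the threshold, contributing 10; the remaining 3 contribute 0. Total contributed: 10.
The pooled fund pays out 1.9 × 10 = 19.00 in total (split across the unequal shares, but the aggregate is all that matters for the group sum).
The 3 free-riders keep 10 each, adding 30. Group total = 30 + 19.00 = 49.00.

49.00 dollars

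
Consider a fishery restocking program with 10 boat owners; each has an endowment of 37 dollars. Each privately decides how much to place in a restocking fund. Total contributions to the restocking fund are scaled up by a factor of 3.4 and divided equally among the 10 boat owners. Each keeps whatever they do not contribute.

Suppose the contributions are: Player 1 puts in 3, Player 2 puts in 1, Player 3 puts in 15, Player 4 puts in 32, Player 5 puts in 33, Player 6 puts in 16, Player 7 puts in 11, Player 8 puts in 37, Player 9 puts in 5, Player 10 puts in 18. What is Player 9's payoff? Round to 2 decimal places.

Total contributed: 3 + 1 + 15 + 32 + 33 + 16 + 11 + 37 + 5 + 18 = 171.
Each receives 3.4 × 171 / 10 = 58.14 from the restocking fund.
Player 9 keeps 37 − 5 = 32, so Player 9's payoff is 32 + 58.14 = 90.14.

90.14 dollars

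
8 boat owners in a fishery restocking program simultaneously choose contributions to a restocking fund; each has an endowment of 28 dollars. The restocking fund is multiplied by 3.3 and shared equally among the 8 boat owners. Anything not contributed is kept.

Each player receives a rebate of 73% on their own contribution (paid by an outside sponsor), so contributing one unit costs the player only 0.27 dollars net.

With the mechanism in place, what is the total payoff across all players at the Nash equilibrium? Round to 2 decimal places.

902.72 dollars

With the mechanism, a contributed unit returns (3.3/8) / 0.27 = 1.5278 per unit of net cost to the contributor — now above 1 — so contributing fully is weakly dominant for every player.
At the Nash equilibrium everyone contributes 28. Group total payoff = 8 × (28 × 0.73 + 3.3 × 28) = 902.72.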